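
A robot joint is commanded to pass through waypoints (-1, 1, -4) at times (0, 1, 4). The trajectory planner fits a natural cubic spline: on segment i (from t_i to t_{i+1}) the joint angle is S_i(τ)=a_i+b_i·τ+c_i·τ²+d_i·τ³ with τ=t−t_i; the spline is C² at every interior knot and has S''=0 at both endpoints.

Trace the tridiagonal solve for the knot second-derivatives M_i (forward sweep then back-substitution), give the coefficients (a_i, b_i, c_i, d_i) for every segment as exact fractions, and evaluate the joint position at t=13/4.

Δ: Δ0=2, Δ1=-5/3
row 1: diag=8, rhs=-22; c'=3/8, d'=-11/4
back: M1=-11/4
M: M0=0, M1=-11/4, M2=0
seg 0: a=-1, c=M0/2=0, d=(M1−M0)/(6·1)=-11/24, b=Δ0−h0·(2M0+M1)/6=59/24
seg 1: a=1, c=M1/2=-11/8, d=(M2−M1)/(6·3)=11/72, b=Δ1−h1·(2M1+M2)/6=13/12
t_q=13/4 → seg 1, τ=9/4; S=1+13/12·τ+-11/8·τ²+11/72·τ³=-913/512

  seg 0: a=-1 b=59/24 c=0 d=-11/24
  seg 1: a=1 b=13/12 c=-11/8 d=11/72
S(13/4) = -913/512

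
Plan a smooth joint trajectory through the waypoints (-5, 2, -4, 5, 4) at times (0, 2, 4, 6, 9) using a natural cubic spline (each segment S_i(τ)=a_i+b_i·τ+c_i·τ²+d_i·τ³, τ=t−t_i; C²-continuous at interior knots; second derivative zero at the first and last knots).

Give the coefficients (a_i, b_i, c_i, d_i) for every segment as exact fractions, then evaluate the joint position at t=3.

  seg 0: a=-5 b=1243/213 c=0 d=-995/1704
  seg 1: a=2 b=-499/426 c=-995/284 d=1103/852
  seg 2: a=-4 b=149/426 c=1211/284 d=-1865/1704
  seg 3: a=5 b=910/213 c=-327/142 d=109/426
S(3) = -98/71

Δ: Δ0=7/2, Δ1=-3, Δ2=9/2, Δ3=-1/3
row 1: diag=8, rhs=-39; c'=1/4, d'=-39/8
row 2: denom=8−2·1/4=15/2; d'=(45−2·-39/8)/(15/2)=73/10
row 3: denom=10−2·4/15=142/15; d'=(-29−2·73/10)/(142/15)=-327/71
back: M3=-327/71
back: M2=73/10−4/15·-327/71=1211/142
back: M1=-39/8−1/4·1211/142=-995/142
M: M0=0, M1=-995/142, M2=1211/142, M3=-327/71, M4=0
seg 0: a=-5, c=M0/2=0, d=(M1−M0)/(6·2)=-995/1704, b=Δ0−h0·(2M0+M1)/6=1243/213
seg 1: a=2, c=M1/2=-995/284, d=(M2−M1)/(6·2)=1103/852, b=Δ1−h1·(2M1+M2)/6=-499/426
seg 2: a=-4, c=M2/2=1211/284, d=(M3−M2)/(6·2)=-1865/1704, b=Δ2−h2·(2M2+M3)/6=149/426
seg 3: a=5, c=M3/2=-327/142, d=(M4−M3)/(6·3)=109/426, b=Δ3−h3·(2M3+M4)/6=910/213
t_q=3 → seg 1, τ=1; S=2+-499/426·τ+-995/284·τ²+1103/852·τ³=-98/71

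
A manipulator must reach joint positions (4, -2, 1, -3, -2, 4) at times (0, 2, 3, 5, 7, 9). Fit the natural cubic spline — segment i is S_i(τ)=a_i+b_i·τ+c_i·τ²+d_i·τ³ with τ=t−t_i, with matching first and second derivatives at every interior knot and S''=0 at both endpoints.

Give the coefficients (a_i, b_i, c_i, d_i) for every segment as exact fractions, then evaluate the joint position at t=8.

  seg 0: a=4 b=-860/159 c=0 d=383/636
  seg 1: a=-2 b=289/159 c=383/106 d=-773/318
  seg 2: a=1 b=557/318 c=-195/53 d=1147/1272
  seg 3: a=-3 b=-341/159 c=367/212 d=-65/318
  seg 4: a=-2 b=370/159 c=107/212 d=-107/1272
S(8) = 317/424

Δ: Δ0=-3, Δ1=3, Δ2=-2, Δ3=1/2, Δ4=3
row 1: diag=6, rhs=36; c'=1/6, d'=6
row 2: denom=6−1·1/6=35/6; d'=(-30−1·6)/(35/6)=-216/35
row 3: denom=8−2·12/35=256/35; d'=(15−2·-216/35)/(256/35)=957/256
row 4: denom=8−2·35/128=477/64; d'=(15−2·957/256)/(477/64)=107/106
back: M4=107/106
back: M3=957/256−35/128·107/106=367/106
back: M2=-216/35−12/35·367/106=-390/53
back: M1=6−1/6·-390/53=383/53
M: M0=0, M1=383/53, M2=-390/53, M3=367/106, M4=107/106, M5=0
seg 0: a=4, c=M0/2=0, d=(M1−M0)/(6·2)=383/636, b=Δ0−h0·(2M0+M1)/6=-860/159
seg 1: a=-2, c=M1/2=383/106, d=(M2−M1)/(6·1)=-773/318, b=Δ1−h1·(2M1+M2)/6=289/159
seg 2: a=1, c=M2/2=-195/53, d=(M3−M2)/(6·2)=1147/1272, b=Δ2−h2·(2M2+M3)/6=557/318
seg 3: a=-3, c=M3/2=367/212, d=(M4−M3)/(6·2)=-65/318, b=Δ3−h3·(2M3+M4)/6=-341/159
seg 4: a=-2, c=M4/2=107/212, d=(M5−M4)/(6·2)=-107/1272, b=Δ4−h4·(2M4+M5)/6=370/159
t_q=8 → seg 4, τ=1; S=-2+370/159·τ+107/212·τ²+-107/1272·τ³=317/424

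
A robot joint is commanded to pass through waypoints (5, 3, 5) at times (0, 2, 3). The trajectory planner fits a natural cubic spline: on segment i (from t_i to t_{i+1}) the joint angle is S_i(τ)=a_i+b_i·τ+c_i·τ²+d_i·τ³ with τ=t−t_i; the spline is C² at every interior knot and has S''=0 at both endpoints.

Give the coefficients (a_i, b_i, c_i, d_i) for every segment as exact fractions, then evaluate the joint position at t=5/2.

Δ: Δ0=-1, Δ1=2
row 1: diag=6, rhs=18; c'=1/6, d'=3
back: M1=3
M: M0=0, M1=3, M2=0
seg 0: a=5, c=M0/2=0, d=(M1−M0)/(6·2)=1/4, b=Δ0−h0·(2M0+M1)/6=-2
seg 1: a=3, c=M1/2=3/2, d=(M2−M1)/(6·1)=-1/2, b=Δ1−h1·(2M1+M2)/6=1
t_q=5/2 → seg 1, τ=1/2; S=3+1·τ+3/2·τ²+-1/2·τ³=61/16

  seg 0: a=5 b=-2 c=0 d=1/4
  seg 1: a=3 b=1 c=3/2 d=-1/2
S(5/2) = 61/16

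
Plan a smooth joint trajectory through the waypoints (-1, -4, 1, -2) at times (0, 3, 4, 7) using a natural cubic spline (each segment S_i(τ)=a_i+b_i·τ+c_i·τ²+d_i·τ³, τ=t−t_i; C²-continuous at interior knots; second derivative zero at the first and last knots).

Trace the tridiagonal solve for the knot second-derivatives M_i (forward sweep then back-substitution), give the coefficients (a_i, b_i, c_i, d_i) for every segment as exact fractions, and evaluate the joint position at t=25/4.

Δ: Δ0=-1, Δ1=5, Δ2=-1
row 1: diag=8, rhs=36; c'=1/8, d'=9/2
row 2: denom=8−1·1/8=63/8; d'=(-36−1·9/2)/(63/8)=-36/7
back: M2=-36/7
back: M1=9/2−1/8·-36/7=36/7
M: M0=0, M1=36/7, M2=-36/7, M3=0
seg 0: a=-1, c=M0/2=0, d=(M1−M0)/(6·3)=2/7, b=Δ0−h0·(2M0+M1)/6=-25/7
seg 1: a=-4, c=M1/2=18/7, d=(M2−M1)/(6·1)=-12/7, b=Δ1−h1·(2M1+M2)/6=29/7
seg 2: a=1, c=M2/2=-18/7, d=(M3−M2)/(6·3)=2/7, b=Δ2−h2·(2M2+M3)/6=29/7
t_q=25/4 → seg 2, τ=9/4; S=1+29/7·τ+-18/7·τ²+2/7·τ³=125/224

  seg 0: a=-1 b=-25/7 c=0 d=2/7
  seg 1: a=-4 b=29/7 c=18/7 d=-12/7
  seg 2: a=1 b=29/7 c=-18/7 d=2/7
S(25/4) = 125/224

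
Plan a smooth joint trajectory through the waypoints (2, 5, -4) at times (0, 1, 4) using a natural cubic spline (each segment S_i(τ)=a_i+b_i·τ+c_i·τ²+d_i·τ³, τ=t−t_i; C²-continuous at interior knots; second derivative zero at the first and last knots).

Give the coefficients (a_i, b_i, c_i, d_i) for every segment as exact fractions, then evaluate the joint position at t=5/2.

Δ: Δ0=3, Δ1=-3
row 1: diag=8, rhs=-36; c'=3/8, d'=-9/2
back: M1=-9/2
M: M0=0, M1=-9/2, M2=0
seg 0: a=2, c=M0/2=0, d=(M1−M0)/(6·1)=-3/4, b=Δ0−h0·(2M0+M1)/6=15/4
seg 1: a=5, c=M1/2=-9/4, d=(M2−M1)/(6·3)=1/4, b=Δ1−h1·(2M1+M2)/6=3/2
t_q=5/2 → seg 1, τ=3/2; S=5+3/2·τ+-9/4·τ²+1/4·τ³=97/32

  seg 0: a=2 b=15/4 c=0 d=-3/4
  seg 1: a=5 b=3/2 c=-9/4 d=1/4
S(5/2) = 97/32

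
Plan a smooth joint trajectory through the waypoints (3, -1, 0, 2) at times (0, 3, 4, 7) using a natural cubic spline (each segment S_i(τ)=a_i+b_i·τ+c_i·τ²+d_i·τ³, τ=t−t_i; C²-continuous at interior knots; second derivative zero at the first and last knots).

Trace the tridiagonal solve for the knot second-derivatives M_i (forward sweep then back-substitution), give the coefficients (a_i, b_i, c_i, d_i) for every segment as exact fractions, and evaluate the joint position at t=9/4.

  seg 0: a=3 b=-47/21 c=0 d=19/189
  seg 1: a=-1 b=10/21 c=19/21 d=-8/21
  seg 2: a=0 b=8/7 c=-5/21 d=5/189
S(9/4) = -57/64

Δ: Δ0=-4/3, Δ1=1, Δ2=2/3
row 1: diag=8, rhs=14; c'=1/8, d'=7/4
row 2: denom=8−1·1/8=63/8; d'=(-2−1·7/4)/(63/8)=-10/21
back: M2=-10/21
back: M1=7/4−1/8·-10/21=38/21
M: M0=0, M1=38/21, M2=-10/21, M3=0
seg 0: a=3, c=M0/2=0, d=(M1−M0)/(6·3)=19/189, b=Δ0−h0·(2M0+M1)/6=-47/21
seg 1: a=-1, c=M1/2=19/21, d=(M2−M1)/(6·1)=-8/21, b=Δ1−h1·(2M1+M2)/6=10/21
seg 2: a=0, c=M2/2=-5/21, d=(M3−M2)/(6·3)=5/189, b=Δ2−h2·(2M2+M3)/6=8/7
t_q=9/4 → seg 0, τ=9/4; S=3+-47/21·τ+0·τ²+19/189·τ³=-57/64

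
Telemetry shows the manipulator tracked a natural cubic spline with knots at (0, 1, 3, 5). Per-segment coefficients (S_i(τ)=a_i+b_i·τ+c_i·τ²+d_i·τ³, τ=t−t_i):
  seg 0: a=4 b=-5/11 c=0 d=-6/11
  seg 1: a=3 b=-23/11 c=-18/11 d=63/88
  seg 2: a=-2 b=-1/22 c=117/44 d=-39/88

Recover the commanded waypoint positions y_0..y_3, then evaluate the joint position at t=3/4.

y_0=4 y_1=3 y_2=-2 y_3=5
S(3/4) = 1207/352

y_0 = S_0(0) = a_0 = 4
y_1 = S_1(0) = a_1 = 3
y_2 = S_2(0) = a_2 = -2
y_3 = S_2(2) = 5
t_q=3/4 is in segment 0 (τ=3/4); S_0(τ)=1207/352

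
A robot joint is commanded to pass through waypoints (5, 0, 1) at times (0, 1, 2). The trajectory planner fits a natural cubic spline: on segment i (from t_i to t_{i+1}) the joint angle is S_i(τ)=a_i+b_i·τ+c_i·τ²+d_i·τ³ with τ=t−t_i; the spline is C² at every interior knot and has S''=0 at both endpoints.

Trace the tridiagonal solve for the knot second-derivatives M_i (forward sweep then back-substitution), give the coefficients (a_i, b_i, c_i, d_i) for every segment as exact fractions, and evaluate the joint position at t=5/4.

Δ: Δ0=-5, Δ1=1
row 1: diag=4, rhs=36; c'=1/4, d'=9
back: M1=9
M: M0=0, M1=9, M2=0
seg 0: a=5, c=M0/2=0, d=(M1−M0)/(6·1)=3/2, b=Δ0−h0·(2M0+M1)/6=-13/2
seg 1: a=0, c=M1/2=9/2, d=(M2−M1)/(6·1)=-3/2, b=Δ1−h1·(2M1+M2)/6=-2
t_q=5/4 → seg 1, τ=1/4; S=0+-2·τ+9/2·τ²+-3/2·τ³=-31/128

  seg 0: a=5 b=-13/2 c=0 d=3/2
  seg 1: a=0 b=-2 c=9/2 d=-3/2
S(5/4) = -31/128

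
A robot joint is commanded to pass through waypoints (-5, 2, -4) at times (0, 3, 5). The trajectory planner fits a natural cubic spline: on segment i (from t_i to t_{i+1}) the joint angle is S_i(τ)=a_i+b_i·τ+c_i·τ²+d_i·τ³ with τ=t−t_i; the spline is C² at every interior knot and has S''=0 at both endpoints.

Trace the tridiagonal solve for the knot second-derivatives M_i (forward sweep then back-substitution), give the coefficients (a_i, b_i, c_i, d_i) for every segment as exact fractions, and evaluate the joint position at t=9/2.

Δ: Δ0=7/3, Δ1=-3
row 1: diag=10, rhs=-32; c'=1/5, d'=-16/5
back: M1=-16/5
M: M0=0, M1=-16/5, M2=0
seg 0: a=-5, c=M0/2=0, d=(M1−M0)/(6·3)=-8/45, b=Δ0−h0·(2M0+M1)/6=59/15
seg 1: a=2, c=M1/2=-8/5, d=(M2−M1)/(6·2)=4/15, b=Δ1−h1·(2M1+M2)/6=-13/15
t_q=9/2 → seg 1, τ=3/2; S=2+-13/15·τ+-8/5·τ²+4/15·τ³=-2

  seg 0: a=-5 b=59/15 c=0 d=-8/45
  seg 1: a=2 b=-13/15 c=-8/5 d=4/15
S(9/2) = -2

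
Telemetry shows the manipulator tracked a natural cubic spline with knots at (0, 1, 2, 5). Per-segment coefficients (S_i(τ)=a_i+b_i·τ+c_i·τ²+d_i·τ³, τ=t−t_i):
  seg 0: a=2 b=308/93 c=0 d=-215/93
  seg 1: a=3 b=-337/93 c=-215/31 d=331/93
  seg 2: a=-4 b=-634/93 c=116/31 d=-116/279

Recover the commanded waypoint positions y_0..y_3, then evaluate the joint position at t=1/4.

y_0 = S_0(0) = a_0 = 2
y_1 = S_1(0) = a_1 = 3
y_2 = S_2(0) = a_2 = -4
y_3 = S_2(3) = -2
t_q=1/4 is in segment 0 (τ=1/4); S_0(τ)=5539/1984

y_0=2 y_1=3 y_2=-4 y_3=-2
S(1/4) = 5539/1984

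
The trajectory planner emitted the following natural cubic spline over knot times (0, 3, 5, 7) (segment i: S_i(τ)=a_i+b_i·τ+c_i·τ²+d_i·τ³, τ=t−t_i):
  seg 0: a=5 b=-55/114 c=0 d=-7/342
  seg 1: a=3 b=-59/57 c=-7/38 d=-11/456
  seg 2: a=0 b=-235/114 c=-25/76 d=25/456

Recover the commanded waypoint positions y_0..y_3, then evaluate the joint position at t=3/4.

y_0=5 y_1=3 y_2=0 y_3=-5
S(3/4) = 11259/2432

y_0 = S_0(0) = a_0 = 5
y_1 = S_1(0) = a_1 = 3
y_2 = S_2(0) = a_2 = 0
y_3 = S_2(2) = -5
t_q=3/4 is in segment 0 (τ=3/4); S_0(τ)=11259/2432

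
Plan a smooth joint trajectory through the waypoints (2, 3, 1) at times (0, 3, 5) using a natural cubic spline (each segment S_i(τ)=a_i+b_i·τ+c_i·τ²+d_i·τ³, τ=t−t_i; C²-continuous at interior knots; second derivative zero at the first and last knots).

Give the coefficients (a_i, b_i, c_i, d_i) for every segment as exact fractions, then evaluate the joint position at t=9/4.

Δ: Δ0=1/3, Δ1=-1
row 1: diag=10, rhs=-8; c'=1/5, d'=-4/5
back: M1=-4/5
M: M0=0, M1=-4/5, M2=0
seg 0: a=2, c=M0/2=0, d=(M1−M0)/(6·3)=-2/45, b=Δ0−h0·(2M0+M1)/6=11/15
seg 1: a=3, c=M1/2=-2/5, d=(M2−M1)/(6·2)=1/15, b=Δ1−h1·(2M1+M2)/6=-7/15
t_q=9/4 → seg 0, τ=9/4; S=2+11/15·τ+0·τ²+-2/45·τ³=503/160

  seg 0: a=2 b=11/15 c=0 d=-2/45
  seg 1: a=3 b=-7/15 c=-2/5 d=1/15
S(9/4) = 503/160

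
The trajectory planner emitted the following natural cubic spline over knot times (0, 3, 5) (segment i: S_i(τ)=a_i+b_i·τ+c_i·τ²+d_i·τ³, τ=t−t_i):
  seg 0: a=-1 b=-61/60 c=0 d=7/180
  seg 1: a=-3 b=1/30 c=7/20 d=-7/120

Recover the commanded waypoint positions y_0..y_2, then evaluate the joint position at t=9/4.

y_0=-1 y_1=-3 y_2=-2
S(9/4) = -3641/1280

y_0 = S_0(0) = a_0 = -1
y_1 = S_1(0) = a_1 = -3
y_2 = S_1(2) = -2
t_q=9/4 is in segment 0 (τ=9/4); S_0(τ)=-3641/1280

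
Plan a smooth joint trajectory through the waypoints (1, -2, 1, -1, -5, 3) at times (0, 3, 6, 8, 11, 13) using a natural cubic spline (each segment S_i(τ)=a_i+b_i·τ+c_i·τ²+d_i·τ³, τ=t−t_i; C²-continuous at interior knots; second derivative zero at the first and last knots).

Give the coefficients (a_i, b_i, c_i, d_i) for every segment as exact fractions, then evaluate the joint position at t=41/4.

  seg 0: a=1 b=-5377/3207 c=0 d=2170/28863
  seg 1: a=-2 b=1133/3207 c=2170/3207 d=-4436/28863
  seg 2: a=1 b=845/3207 c=-2266/3207 d=40/1069
  seg 3: a=-1 b=-6779/3207 c=-1546/3207 d=7141/28863
  seg 4: a=-5 b=5368/3207 c=1865/1069 d=-1865/6414
S(41/4) = -367969/68416

Δ: Δ0=-1, Δ1=1, Δ2=-1, Δ3=-4/3, Δ4=4
row 1: diag=12, rhs=12; c'=1/4, d'=1
row 2: denom=10−3·1/4=37/4; d'=(-12−3·1)/(37/4)=-60/37
row 3: denom=10−2·8/37=354/37; d'=(-2−2·-60/37)/(354/37)=23/177
row 4: denom=10−3·37/118=1069/118; d'=(32−3·23/177)/(1069/118)=3730/1069
back: M4=3730/1069
back: M3=23/177−37/118·3730/1069=-3092/3207
back: M2=-60/37−8/37·-3092/3207=-4532/3207
back: M1=1−1/4·-4532/3207=4340/3207
M: M0=0, M1=4340/3207, M2=-4532/3207, M3=-3092/3207, M4=3730/1069, M5=0
seg 0: a=1, c=M0/2=0, d=(M1−M0)/(6·3)=2170/28863, b=Δ0−h0·(2M0+M1)/6=-5377/3207
seg 1: a=-2, c=M1/2=2170/3207, d=(M2−M1)/(6·3)=-4436/28863, b=Δ1−h1·(2M1+M2)/6=1133/3207
seg 2: a=1, c=M2/2=-2266/3207, d=(M3−M2)/(6·2)=40/1069, b=Δ2−h2·(2M2+M3)/6=845/3207
seg 3: a=-1, c=M3/2=-1546/3207, d=(M4−M3)/(6·3)=7141/28863, b=Δ3−h3·(2M3+M4)/6=-6779/3207
seg 4: a=-5, c=M4/2=1865/1069, d=(M5−M4)/(6·2)=-1865/6414, b=Δ4−h4·(2M4+M5)/6=5368/3207
t_q=41/4 → seg 3, τ=9/4; S=-1+-6779/3207·τ+-1546/3207·τ²+7141/28863·τ³=-367969/68416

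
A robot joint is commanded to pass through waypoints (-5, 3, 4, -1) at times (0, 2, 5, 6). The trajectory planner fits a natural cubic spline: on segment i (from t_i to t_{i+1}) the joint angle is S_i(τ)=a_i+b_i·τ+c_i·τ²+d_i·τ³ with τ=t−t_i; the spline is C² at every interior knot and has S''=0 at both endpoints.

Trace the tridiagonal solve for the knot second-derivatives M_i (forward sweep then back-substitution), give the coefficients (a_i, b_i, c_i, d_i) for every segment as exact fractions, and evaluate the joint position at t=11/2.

  seg 0: a=-5 b=932/213 c=0 d=-20/213
  seg 1: a=3 b=692/213 c=-40/71 d=-29/213
  seg 2: a=4 b=-811/213 c=-127/71 d=127/213
S(11/2) = 979/568

Δ: Δ0=4, Δ1=1/3, Δ2=-5
row 1: diag=10, rhs=-22; c'=3/10, d'=-11/5
row 2: denom=8−3·3/10=71/10; d'=(-32−3·-11/5)/(71/10)=-254/71
back: M2=-254/71
back: M1=-11/5−3/10·-254/71=-80/71
M: M0=0, M1=-80/71, M2=-254/71, M3=0
seg 0: a=-5, c=M0/2=0, d=(M1−M0)/(6·2)=-20/213, b=Δ0−h0·(2M0+M1)/6=932/213
seg 1: a=3, c=M1/2=-40/71, d=(M2−M1)/(6·3)=-29/213, b=Δ1−h1·(2M1+M2)/6=692/213
seg 2: a=4, c=M2/2=-127/71, d=(M3−M2)/(6·1)=127/213, b=Δ2−h2·(2M2+M3)/6=-811/213
t_q=11/2 → seg 2, τ=1/2; S=4+-811/213·τ+-127/71·τ²+127/213·τ³=979/568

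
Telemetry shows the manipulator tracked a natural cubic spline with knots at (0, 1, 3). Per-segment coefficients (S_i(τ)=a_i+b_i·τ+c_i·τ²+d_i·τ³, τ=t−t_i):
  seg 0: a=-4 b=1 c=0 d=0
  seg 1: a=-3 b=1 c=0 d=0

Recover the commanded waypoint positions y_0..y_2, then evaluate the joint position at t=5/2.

y_0=-4 y_1=-3 y_2=-1
S(5/2) = -3/2

y_0 = S_0(0) = a_0 = -4
y_1 = S_1(0) = a_1 = -3
y_2 = S_1(2) = -1
t_q=5/2 is in segment 1 (τ=3/2); S_1(τ)=-3/2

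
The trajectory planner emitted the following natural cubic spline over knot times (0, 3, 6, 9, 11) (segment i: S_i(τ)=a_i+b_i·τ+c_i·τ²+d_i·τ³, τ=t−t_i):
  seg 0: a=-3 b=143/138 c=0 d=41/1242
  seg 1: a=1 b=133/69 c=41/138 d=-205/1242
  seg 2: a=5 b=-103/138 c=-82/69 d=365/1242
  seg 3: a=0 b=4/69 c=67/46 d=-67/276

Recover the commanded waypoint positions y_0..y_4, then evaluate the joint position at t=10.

y_0=-3 y_1=1 y_2=5 y_3=0 y_4=4
S(10) = 117/92

y_0 = S_0(0) = a_0 = -3
y_1 = S_1(0) = a_1 = 1
y_2 = S_2(0) = a_2 = 5
y_3 = S_3(0) = a_3 = 0
y_4 = S_3(2) = 4
t_q=10 is in segment 3 (τ=1); S_3(τ)=117/92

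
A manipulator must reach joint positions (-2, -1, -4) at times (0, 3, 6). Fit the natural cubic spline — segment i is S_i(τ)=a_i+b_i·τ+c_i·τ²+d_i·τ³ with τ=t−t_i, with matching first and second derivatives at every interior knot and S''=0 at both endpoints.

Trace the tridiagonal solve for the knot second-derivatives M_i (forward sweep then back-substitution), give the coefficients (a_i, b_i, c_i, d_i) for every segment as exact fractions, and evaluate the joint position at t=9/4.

Δ: Δ0=1/3, Δ1=-1
row 1: diag=12, rhs=-8; c'=1/4, d'=-2/3
back: M1=-2/3
M: M0=0, M1=-2/3, M2=0
seg 0: a=-2, c=M0/2=0, d=(M1−M0)/(6·3)=-1/27, b=Δ0−h0·(2M0+M1)/6=2/3
seg 1: a=-1, c=M1/2=-1/3, d=(M2−M1)/(6·3)=1/27, b=Δ1−h1·(2M1+M2)/6=-1/3
t_q=9/4 → seg 0, τ=9/4; S=-2+2/3·τ+0·τ²+-1/27·τ³=-59/64

  seg 0: a=-2 b=2/3 c=0 d=-1/27
  seg 1: a=-1 b=-1/3 c=-1/3 d=1/27
S(9/4) = -59/64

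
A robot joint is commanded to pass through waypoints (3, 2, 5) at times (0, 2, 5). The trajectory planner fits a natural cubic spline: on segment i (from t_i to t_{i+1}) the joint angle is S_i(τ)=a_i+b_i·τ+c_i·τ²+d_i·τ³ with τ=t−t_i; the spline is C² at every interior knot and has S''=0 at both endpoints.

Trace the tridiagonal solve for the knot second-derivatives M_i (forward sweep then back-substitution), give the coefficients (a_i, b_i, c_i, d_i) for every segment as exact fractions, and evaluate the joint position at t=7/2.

  seg 0: a=3 b=-4/5 c=0 d=3/40
  seg 1: a=2 b=1/10 c=9/20 d=-1/20
S(7/2) = 479/160

Δ: Δ0=-1/2, Δ1=1
row 1: diag=10, rhs=9; c'=3/10, d'=9/10
back: M1=9/10
M: M0=0, M1=9/10, M2=0
seg 0: a=3, c=M0/2=0, d=(M1−M0)/(6·2)=3/40, b=Δ0−h0·(2M0+M1)/6=-4/5
seg 1: a=2, c=M1/2=9/20, d=(M2−M1)/(6·3)=-1/20, b=Δ1−h1·(2M1+M2)/6=1/10
t_q=7/2 → seg 1, τ=3/2; S=2+1/10·τ+9/20·τ²+-1/20·τ³=479/160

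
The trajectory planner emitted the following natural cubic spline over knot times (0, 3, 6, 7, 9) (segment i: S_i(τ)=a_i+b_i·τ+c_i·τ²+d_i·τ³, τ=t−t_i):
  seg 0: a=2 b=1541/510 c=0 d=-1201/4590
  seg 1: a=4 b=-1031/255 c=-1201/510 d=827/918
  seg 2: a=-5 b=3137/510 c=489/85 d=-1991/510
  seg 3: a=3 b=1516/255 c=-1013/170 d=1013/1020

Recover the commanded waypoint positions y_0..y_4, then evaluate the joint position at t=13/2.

y_0 = S_0(0) = a_0 = 2
y_1 = S_1(0) = a_1 = 4
y_2 = S_2(0) = a_2 = -5
y_3 = S_3(0) = a_3 = 3
y_4 = S_3(2) = -1
t_q=13/2 is in segment 2 (τ=1/2); S_2(τ)=-265/272

y_0=2 y_1=4 y_2=-5 y_3=3 y_4=-1
S(13/2) = -265/272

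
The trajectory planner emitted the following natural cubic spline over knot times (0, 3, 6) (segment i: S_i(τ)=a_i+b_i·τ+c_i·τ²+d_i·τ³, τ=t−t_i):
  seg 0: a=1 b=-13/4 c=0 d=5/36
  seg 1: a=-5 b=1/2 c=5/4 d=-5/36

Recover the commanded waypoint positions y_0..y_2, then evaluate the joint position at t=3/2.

y_0=1 y_1=-5 y_2=4
S(3/2) = -109/32

y_0 = S_0(0) = a_0 = 1
y_1 = S_1(0) = a_1 = -5
y_2 = S_1(3) = 4
t_q=3/2 is in segment 0 (τ=3/2); S_0(τ)=-109/32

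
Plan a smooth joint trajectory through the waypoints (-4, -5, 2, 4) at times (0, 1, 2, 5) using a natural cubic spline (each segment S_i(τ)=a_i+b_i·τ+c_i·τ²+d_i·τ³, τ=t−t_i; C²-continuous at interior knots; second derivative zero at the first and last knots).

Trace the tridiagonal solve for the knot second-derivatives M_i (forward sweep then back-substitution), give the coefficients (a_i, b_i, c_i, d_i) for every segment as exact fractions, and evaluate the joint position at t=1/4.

Δ: Δ0=-1, Δ1=7, Δ2=2/3
row 1: diag=4, rhs=48; c'=1/4, d'=12
row 2: denom=8−1·1/4=31/4; d'=(-38−1·12)/(31/4)=-200/31
back: M2=-200/31
back: M1=12−1/4·-200/31=422/31
M: M0=0, M1=422/31, M2=-200/31, M3=0
seg 0: a=-4, c=M0/2=0, d=(M1−M0)/(6·1)=211/93, b=Δ0−h0·(2M0+M1)/6=-304/93
seg 1: a=-5, c=M1/2=211/31, d=(M2−M1)/(6·1)=-311/93, b=Δ1−h1·(2M1+M2)/6=329/93
seg 2: a=2, c=M2/2=-100/31, d=(M3−M2)/(6·3)=100/279, b=Δ2−h2·(2M2+M3)/6=662/93
t_q=1/4 → seg 0, τ=1/4; S=-4+-304/93·τ+0·τ²+211/93·τ³=-9487/1984

  seg 0: a=-4 b=-304/93 c=0 d=211/93
  seg 1: a=-5 b=329/93 c=211/31 d=-311/93
  seg 2: a=2 b=662/93 c=-100/31 d=100/279
S(1/4) = -9487/1984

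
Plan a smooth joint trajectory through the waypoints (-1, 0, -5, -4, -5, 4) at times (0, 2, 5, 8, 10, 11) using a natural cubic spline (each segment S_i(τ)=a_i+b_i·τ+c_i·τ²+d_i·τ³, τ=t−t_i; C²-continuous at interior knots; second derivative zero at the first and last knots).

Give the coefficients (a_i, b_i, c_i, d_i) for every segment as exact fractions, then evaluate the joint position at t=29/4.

Δ: Δ0=1/2, Δ1=-5/3, Δ2=1/3, Δ3=-1/2, Δ4=9
row 1: diag=10, rhs=-13; c'=3/10, d'=-13/10
row 2: denom=12−3·3/10=111/10; d'=(12−3·-13/10)/(111/10)=53/37
row 3: denom=10−3·10/37=340/37; d'=(-5−3·53/37)/(340/37)=-86/85
row 4: denom=6−2·37/170=473/85; d'=(57−2·-86/85)/(473/85)=5017/473
back: M4=5017/473
back: M3=-86/85−37/170·5017/473=-3141/946
back: M2=53/37−10/37·-3141/946=1102/473
back: M1=-13/10−3/10·1102/473=-1891/946
M: M0=0, M1=-1891/946, M2=1102/473, M3=-3141/946, M4=5017/473, M5=0
seg 0: a=-1, c=M0/2=0, d=(M1−M0)/(6·2)=-1891/11352, b=Δ0−h0·(2M0+M1)/6=1655/1419
seg 1: a=0, c=M1/2=-1891/1892, d=(M2−M1)/(6·3)=455/1892, b=Δ1−h1·(2M1+M2)/6=-2363/2838
seg 2: a=-5, c=M2/2=551/473, d=(M3−M2)/(6·3)=-5345/17028, b=Δ2−h2·(2M2+M3)/6=-1909/5676
seg 3: a=-4, c=M3/2=-3141/1892, d=(M4−M3)/(6·2)=13175/11352, b=Δ3−h3·(2M3+M4)/6=-5171/2838
seg 4: a=-5, c=M4/2=5017/946, d=(M5−M4)/(6·1)=-5017/2838, b=Δ4−h4·(2M4+M5)/6=7754/1419
t_q=29/4 → seg 2, τ=9/4; S=-5+-1909/5676·τ+551/473·τ²+-5345/17028·τ³=-37811/11008

  seg 0: a=-1 b=1655/1419 c=0 d=-1891/11352
  seg 1: a=0 b=-2363/2838 c=-1891/1892 d=455/1892
  seg 2: a=-5 b=-1909/5676 c=551/473 d=-5345/17028
  seg 3: a=-4 b=-5171/2838 c=-3141/1892 d=13175/11352
  seg 4: a=-5 b=7754/1419 c=5017/946 d=-5017/2838
S(29/4) = -37811/11008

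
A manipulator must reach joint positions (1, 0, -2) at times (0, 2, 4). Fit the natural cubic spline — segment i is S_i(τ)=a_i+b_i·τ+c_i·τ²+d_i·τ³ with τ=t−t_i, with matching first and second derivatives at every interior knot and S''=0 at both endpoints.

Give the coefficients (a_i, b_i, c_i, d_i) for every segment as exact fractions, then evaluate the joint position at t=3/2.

  seg 0: a=1 b=-3/8 c=0 d=-1/32
  seg 1: a=0 b=-3/4 c=-3/16 d=1/32
S(3/2) = 85/256

Δ: Δ0=-1/2, Δ1=-1
row 1: diag=8, rhs=-3; c'=1/4, d'=-3/8
back: M1=-3/8
M: M0=0, M1=-3/8, M2=0
seg 0: a=1, c=M0/2=0, d=(M1−M0)/(6·2)=-1/32, b=Δ0−h0·(2M0+M1)/6=-3/8
seg 1: a=0, c=M1/2=-3/16, d=(M2−M1)/(6·2)=1/32, b=Δ1−h1·(2M1+M2)/6=-3/4
t_q=3/2 → seg 0, τ=3/2; S=1+-3/8·τ+0·τ²+-1/32·τ³=85/256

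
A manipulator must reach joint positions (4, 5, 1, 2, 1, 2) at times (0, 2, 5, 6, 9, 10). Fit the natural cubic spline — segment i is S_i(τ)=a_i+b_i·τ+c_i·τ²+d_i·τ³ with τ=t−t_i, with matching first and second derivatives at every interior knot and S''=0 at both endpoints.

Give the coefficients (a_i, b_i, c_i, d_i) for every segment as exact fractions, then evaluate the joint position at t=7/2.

Δ: Δ0=1/2, Δ1=-4/3, Δ2=1, Δ3=-1/3, Δ4=1
row 1: diag=10, rhs=-11; c'=3/10, d'=-11/10
row 2: denom=8−3·3/10=71/10; d'=(14−3·-11/10)/(71/10)=173/71
row 3: denom=8−1·10/71=558/71; d'=(-8−1·173/71)/(558/71)=-247/186
row 4: denom=8−3·71/186=425/62; d'=(8−3·-247/186)/(425/62)=743/425
back: M4=743/425
back: M3=-247/186−71/186·743/425=-848/425
back: M2=173/71−10/71·-848/425=231/85
back: M1=-11/10−3/10·231/85=-814/425
M: M0=0, M1=-814/425, M2=231/85, M3=-848/425, M4=743/425, M5=0
seg 0: a=4, c=M0/2=0, d=(M1−M0)/(6·2)=-407/2550, b=Δ0−h0·(2M0+M1)/6=2903/2550
seg 1: a=5, c=M1/2=-407/425, d=(M2−M1)/(6·3)=1969/7650, b=Δ1−h1·(2M1+M2)/6=-1981/2550
seg 2: a=1, c=M2/2=231/170, d=(M3−M2)/(6·1)=-2003/2550, b=Δ2−h2·(2M2+M3)/6=32/75
seg 3: a=2, c=M3/2=-424/425, d=(M4−M3)/(6·3)=1591/7650, b=Δ3−h3·(2M3+M4)/6=2009/2550
seg 4: a=1, c=M4/2=743/850, d=(M5−M4)/(6·1)=-743/2550, b=Δ4−h4·(2M4+M5)/6=532/1275
t_q=7/2 → seg 1, τ=3/2; S=5+-1981/2550·τ+-407/425·τ²+1969/7650·τ³=17331/6800

  seg 0: a=4 b=2903/2550 c=0 d=-407/2550
  seg 1: a=5 b=-1981/2550 c=-407/425 d=1969/7650
  seg 2: a=1 b=32/75 c=231/170 d=-2003/2550
  seg 3: a=2 b=2009/2550 c=-424/425 d=1591/7650
  seg 4: a=1 b=532/1275 c=743/850 d=-743/2550
S(7/2) = 17331/6800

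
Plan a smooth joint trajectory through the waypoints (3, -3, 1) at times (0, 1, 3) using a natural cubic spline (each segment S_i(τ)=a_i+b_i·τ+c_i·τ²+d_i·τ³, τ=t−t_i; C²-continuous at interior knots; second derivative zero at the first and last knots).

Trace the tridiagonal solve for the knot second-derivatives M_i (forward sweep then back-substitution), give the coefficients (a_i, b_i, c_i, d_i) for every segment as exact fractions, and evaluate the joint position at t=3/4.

  seg 0: a=3 b=-22/3 c=0 d=4/3
  seg 1: a=-3 b=-10/3 c=4 d=-2/3
S(3/4) = -31/16

Δ: Δ0=-6, Δ1=2
row 1: diag=6, rhs=48; c'=1/3, d'=8
back: M1=8
M: M0=0, M1=8, M2=0
seg 0: a=3, c=M0/2=0, d=(M1−M0)/(6·1)=4/3, b=Δ0−h0·(2M0+M1)/6=-22/3
seg 1: a=-3, c=M1/2=4, d=(M2−M1)/(6·2)=-2/3, b=Δ1−h1·(2M1+M2)/6=-10/3
t_q=3/4 → seg 0, τ=3/4; S=3+-22/3·τ+0·τ²+4/3·τ³=-31/16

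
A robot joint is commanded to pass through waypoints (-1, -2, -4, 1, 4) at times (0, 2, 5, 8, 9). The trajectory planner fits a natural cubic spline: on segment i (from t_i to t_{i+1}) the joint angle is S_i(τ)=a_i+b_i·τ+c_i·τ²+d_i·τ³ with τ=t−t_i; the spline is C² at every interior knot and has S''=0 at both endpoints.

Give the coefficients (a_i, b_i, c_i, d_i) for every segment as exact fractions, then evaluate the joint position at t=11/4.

Δ: Δ0=-1/2, Δ1=-2/3, Δ2=5/3, Δ3=3
row 1: diag=10, rhs=-1; c'=3/10, d'=-1/10
row 2: denom=12−3·3/10=111/10; d'=(14−3·-1/10)/(111/10)=143/111
row 3: denom=8−3·10/37=266/37; d'=(8−3·143/111)/(266/37)=153/266
back: M3=153/266
back: M2=143/111−10/37·153/266=452/399
back: M1=-1/10−3/10·452/399=-117/266
M: M0=0, M1=-117/266, M2=452/399, M3=153/266, M4=0
seg 0: a=-1, c=M0/2=0, d=(M1−M0)/(6·2)=-39/1064, b=Δ0−h0·(2M0+M1)/6=-47/133
seg 1: a=-2, c=M1/2=-117/532, d=(M2−M1)/(6·3)=1255/14364, b=Δ1−h1·(2M1+M2)/6=-211/266
seg 2: a=-4, c=M2/2=226/399, d=(M3−M2)/(6·3)=-445/14364, b=Δ2−h2·(2M2+M3)/6=131/532
seg 3: a=1, c=M3/2=153/532, d=(M4−M3)/(6·1)=-51/532, b=Δ3−h3·(2M3+M4)/6=747/266
t_q=11/4 → seg 1, τ=3/4; S=-2+-211/266·τ+-117/532·τ²+1255/14364·τ³=-91309/34048

  seg 0: a=-1 b=-47/133 c=0 d=-39/1064
  seg 1: a=-2 b=-211/266 c=-117/532 d=1255/14364
  seg 2: a=-4 b=131/532 c=226/399 d=-445/14364
  seg 3: a=1 b=747/266 c=153/532 d=-51/532
S(11/4) = -91309/34048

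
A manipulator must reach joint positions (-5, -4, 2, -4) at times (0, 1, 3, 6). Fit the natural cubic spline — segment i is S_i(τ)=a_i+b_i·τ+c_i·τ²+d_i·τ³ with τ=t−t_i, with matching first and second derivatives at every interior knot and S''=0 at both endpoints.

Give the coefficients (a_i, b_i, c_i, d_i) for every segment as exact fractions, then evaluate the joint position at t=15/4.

Δ: Δ0=1, Δ1=3, Δ2=-2
row 1: diag=6, rhs=12; c'=1/3, d'=2
row 2: denom=10−2·1/3=28/3; d'=(-30−2·2)/(28/3)=-51/14
back: M2=-51/14
back: M1=2−1/3·-51/14=45/14
M: M0=0, M1=45/14, M2=-51/14, M3=0
seg 0: a=-5, c=M0/2=0, d=(M1−M0)/(6·1)=15/28, b=Δ0−h0·(2M0+M1)/6=13/28
seg 1: a=-4, c=M1/2=45/28, d=(M2−M1)/(6·2)=-4/7, b=Δ1−h1·(2M1+M2)/6=29/14
seg 2: a=2, c=M2/2=-51/28, d=(M3−M2)/(6·3)=17/84, b=Δ2−h2·(2M2+M3)/6=23/14
t_q=15/4 → seg 2, τ=3/4; S=2+23/14·τ+-51/28·τ²+17/84·τ³=587/256

  seg 0: a=-5 b=13/28 c=0 d=15/28
  seg 1: a=-4 b=29/14 c=45/28 d=-4/7
  seg 2: a=2 b=23/14 c=-51/28 d=17/84
S(15/4) = 587/256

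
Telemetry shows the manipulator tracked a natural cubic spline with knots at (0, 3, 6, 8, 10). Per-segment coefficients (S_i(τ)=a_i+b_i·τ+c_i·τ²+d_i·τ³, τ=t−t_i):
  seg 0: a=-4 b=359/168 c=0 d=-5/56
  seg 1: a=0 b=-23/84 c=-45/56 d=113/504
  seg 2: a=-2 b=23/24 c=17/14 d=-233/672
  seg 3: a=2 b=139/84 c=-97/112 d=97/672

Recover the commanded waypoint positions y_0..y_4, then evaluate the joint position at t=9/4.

y_0 = S_0(0) = a_0 = -4
y_1 = S_1(0) = a_1 = 0
y_2 = S_2(0) = a_2 = -2
y_3 = S_3(0) = a_3 = 2
y_4 = S_3(2) = 3
t_q=9/4 is in segment 0 (τ=9/4); S_0(τ)=-107/512

y_0=-4 y_1=0 y_2=-2 y_3=2 y_4=3
S(9/4) = -107/512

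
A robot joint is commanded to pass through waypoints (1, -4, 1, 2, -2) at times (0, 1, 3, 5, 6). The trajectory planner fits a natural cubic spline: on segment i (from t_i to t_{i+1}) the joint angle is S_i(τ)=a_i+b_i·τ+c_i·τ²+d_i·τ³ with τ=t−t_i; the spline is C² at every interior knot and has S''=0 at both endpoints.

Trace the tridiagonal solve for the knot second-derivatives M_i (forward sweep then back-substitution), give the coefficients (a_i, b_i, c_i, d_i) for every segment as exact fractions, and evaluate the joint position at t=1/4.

  seg 0: a=1 b=-32/5 c=0 d=7/5
  seg 1: a=-4 b=-11/5 c=21/5 d=-37/40
  seg 2: a=1 b=7/2 c=-27/20 d=-3/40
  seg 3: a=2 b=-14/5 c=-9/5 d=3/5
S(1/4) = -37/64

Δ: Δ0=-5, Δ1=5/2, Δ2=1/2, Δ3=-4
row 1: diag=6, rhs=45; c'=1/3, d'=15/2
row 2: denom=8−2·1/3=22/3; d'=(-12−2·15/2)/(22/3)=-81/22
row 3: denom=6−2·3/11=60/11; d'=(-27−2·-81/22)/(60/11)=-18/5
back: M3=-18/5
back: M2=-81/22−3/11·-18/5=-27/10
back: M1=15/2−1/3·-27/10=42/5
M: M0=0, M1=42/5, M2=-27/10, M3=-18/5, M4=0
seg 0: a=1, c=M0/2=0, d=(M1−M0)/(6·1)=7/5, b=Δ0−h0·(2M0+M1)/6=-32/5
seg 1: a=-4, c=M1/2=21/5, d=(M2−M1)/(6·2)=-37/40, b=Δ1−h1·(2M1+M2)/6=-11/5
seg 2: a=1, c=M2/2=-27/20, d=(M3−M2)/(6·2)=-3/40, b=Δ2−h2·(2M2+M3)/6=7/2
seg 3: a=2, c=M3/2=-9/5, d=(M4−M3)/(6·1)=3/5, b=Δ3−h3·(2M3+M4)/6=-14/5
t_q=1/4 → seg 0, τ=1/4; S=1+-32/5·τ+0·τ²+7/5·τ³=-37/64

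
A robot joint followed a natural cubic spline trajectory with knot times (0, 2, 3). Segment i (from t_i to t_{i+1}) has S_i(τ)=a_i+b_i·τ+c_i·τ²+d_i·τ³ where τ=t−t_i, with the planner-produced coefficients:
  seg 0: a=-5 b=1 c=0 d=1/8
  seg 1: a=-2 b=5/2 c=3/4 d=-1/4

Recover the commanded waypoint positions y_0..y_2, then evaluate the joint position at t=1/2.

y_0=-5 y_1=-2 y_2=1
S(1/2) = -287/64

y_0 = S_0(0) = a_0 = -5
y_1 = S_1(0) = a_1 = -2
y_2 = S_1(1) = 1
t_q=1/2 is in segment 0 (τ=1/2); S_0(τ)=-287/64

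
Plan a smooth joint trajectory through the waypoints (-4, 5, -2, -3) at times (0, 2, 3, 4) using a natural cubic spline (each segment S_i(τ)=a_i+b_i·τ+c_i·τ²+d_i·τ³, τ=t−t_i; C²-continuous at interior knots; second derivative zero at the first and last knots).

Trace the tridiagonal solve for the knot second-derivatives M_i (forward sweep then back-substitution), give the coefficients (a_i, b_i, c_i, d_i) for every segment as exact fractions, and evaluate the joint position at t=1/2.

Δ: Δ0=9/2, Δ1=-7, Δ2=-1
row 1: diag=6, rhs=-69; c'=1/6, d'=-23/2
row 2: denom=4−1·1/6=23/6; d'=(36−1·-23/2)/(23/6)=285/23
back: M2=285/23
back: M1=-23/2−1/6·285/23=-312/23
M: M0=0, M1=-312/23, M2=285/23, M3=0
seg 0: a=-4, c=M0/2=0, d=(M1−M0)/(6·2)=-26/23, b=Δ0−h0·(2M0+M1)/6=415/46
seg 1: a=5, c=M1/2=-156/23, d=(M2−M1)/(6·1)=199/46, b=Δ1−h1·(2M1+M2)/6=-209/46
seg 2: a=-2, c=M2/2=285/46, d=(M3−M2)/(6·1)=-95/46, b=Δ2−h2·(2M2+M3)/6=-118/23
t_q=1/2 → seg 0, τ=1/2; S=-4+415/46·τ+0·τ²+-26/23·τ³=17/46

  seg 0: a=-4 b=415/46 c=0 d=-26/23
  seg 1: a=5 b=-209/46 c=-156/23 d=199/46
  seg 2: a=-2 b=-118/23 c=285/46 d=-95/46
S(1/2) = 17/46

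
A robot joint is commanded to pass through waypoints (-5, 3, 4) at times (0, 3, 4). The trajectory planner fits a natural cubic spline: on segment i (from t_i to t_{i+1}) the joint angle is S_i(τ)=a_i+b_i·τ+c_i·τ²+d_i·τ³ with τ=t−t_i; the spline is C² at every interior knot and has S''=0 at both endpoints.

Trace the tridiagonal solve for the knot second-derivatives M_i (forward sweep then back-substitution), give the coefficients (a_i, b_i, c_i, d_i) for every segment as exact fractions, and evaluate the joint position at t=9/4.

Δ: Δ0=8/3, Δ1=1
row 1: diag=8, rhs=-10; c'=1/8, d'=-5/4
back: M1=-5/4
M: M0=0, M1=-5/4, M2=0
seg 0: a=-5, c=M0/2=0, d=(M1−M0)/(6·3)=-5/72, b=Δ0−h0·(2M0+M1)/6=79/24
seg 1: a=3, c=M1/2=-5/8, d=(M2−M1)/(6·1)=5/24, b=Δ1−h1·(2M1+M2)/6=17/12
t_q=9/4 → seg 0, τ=9/4; S=-5+79/24·τ+0·τ²+-5/72·τ³=827/512

  seg 0: a=-5 b=79/24 c=0 d=-5/72
  seg 1: a=3 b=17/12 c=-5/8 d=5/24
S(9/4) = 827/512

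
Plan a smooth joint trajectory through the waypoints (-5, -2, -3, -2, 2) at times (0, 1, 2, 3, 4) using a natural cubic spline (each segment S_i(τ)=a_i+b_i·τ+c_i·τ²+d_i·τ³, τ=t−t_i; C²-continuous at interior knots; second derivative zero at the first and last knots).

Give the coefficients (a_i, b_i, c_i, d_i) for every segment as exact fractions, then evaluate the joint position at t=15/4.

Δ: Δ0=3, Δ1=-1, Δ2=1, Δ3=4
row 1: diag=4, rhs=-24; c'=1/4, d'=-6
row 2: denom=4−1·1/4=15/4; d'=(12−1·-6)/(15/4)=24/5
row 3: denom=4−1·4/15=56/15; d'=(18−1·24/5)/(56/15)=99/28
back: M3=99/28
back: M2=24/5−4/15·99/28=27/7
back: M1=-6−1/4·27/7=-195/28
M: M0=0, M1=-195/28, M2=27/7, M3=99/28, M4=0
seg 0: a=-5, c=M0/2=0, d=(M1−M0)/(6·1)=-65/56, b=Δ0−h0·(2M0+M1)/6=233/56
seg 1: a=-2, c=M1/2=-195/56, d=(M2−M1)/(6·1)=101/56, b=Δ1−h1·(2M1+M2)/6=19/28
seg 2: a=-3, c=M2/2=27/14, d=(M3−M2)/(6·1)=-3/56, b=Δ2−h2·(2M2+M3)/6=-7/8
seg 3: a=-2, c=M3/2=99/56, d=(M4−M3)/(6·1)=-33/56, b=Δ3−h3·(2M3+M4)/6=79/28
t_q=15/4 → seg 3, τ=3/4; S=-2+79/28·τ+99/56·τ²+-33/56·τ³=3089/3584

  seg 0: a=-5 b=233/56 c=0 d=-65/56
  seg 1: a=-2 b=19/28 c=-195/56 d=101/56
  seg 2: a=-3 b=-7/8 c=27/14 d=-3/56
  seg 3: a=-2 b=79/28 c=99/56 d=-33/56
S(15/4) = 3089/3584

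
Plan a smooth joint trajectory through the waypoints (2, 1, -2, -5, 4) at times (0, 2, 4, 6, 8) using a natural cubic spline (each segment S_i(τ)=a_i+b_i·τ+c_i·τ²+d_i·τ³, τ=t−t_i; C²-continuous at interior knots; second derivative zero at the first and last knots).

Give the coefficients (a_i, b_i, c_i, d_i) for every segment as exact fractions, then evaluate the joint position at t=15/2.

Δ: Δ0=-1/2, Δ1=-3/2, Δ2=-3/2, Δ3=9/2
row 1: diag=8, rhs=-6; c'=1/4, d'=-3/4
row 2: denom=8−2·1/4=15/2; d'=(0−2·-3/4)/(15/2)=1/5
row 3: denom=8−2·4/15=112/15; d'=(36−2·1/5)/(112/15)=267/56
back: M3=267/56
back: M2=1/5−4/15·267/56=-15/14
back: M1=-3/4−1/4·-15/14=-27/56
M: M0=0, M1=-27/56, M2=-15/14, M3=267/56, M4=0
seg 0: a=2, c=M0/2=0, d=(M1−M0)/(6·2)=-9/224, b=Δ0−h0·(2M0+M1)/6=-19/56
seg 1: a=1, c=M1/2=-27/112, d=(M2−M1)/(6·2)=-11/224, b=Δ1−h1·(2M1+M2)/6=-23/28
seg 2: a=-2, c=M2/2=-15/28, d=(M3−M2)/(6·2)=109/224, b=Δ2−h2·(2M2+M3)/6=-19/8
seg 3: a=-5, c=M3/2=267/112, d=(M4−M3)/(6·2)=-89/224, b=Δ3−h3·(2M3+M4)/6=37/28
t_q=15/2 → seg 3, τ=3/2; S=-5+37/28·τ+267/112·τ²+-89/224·τ³=1801/1792

  seg 0: a=2 b=-19/56 c=0 d=-9/224
  seg 1: a=1 b=-23/28 c=-27/112 d=-11/224
  seg 2: a=-2 b=-19/8 c=-15/28 d=109/224
  seg 3: a=-5 b=37/28 c=267/112 d=-89/224
S(15/2) = 1801/1792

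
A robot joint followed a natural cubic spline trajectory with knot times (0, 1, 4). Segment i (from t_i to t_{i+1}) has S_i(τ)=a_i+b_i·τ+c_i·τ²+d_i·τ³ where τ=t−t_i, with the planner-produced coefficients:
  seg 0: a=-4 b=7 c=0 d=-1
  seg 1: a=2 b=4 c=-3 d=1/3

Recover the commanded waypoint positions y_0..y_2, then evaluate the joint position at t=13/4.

y_0=-4 y_1=2 y_2=-4
S(13/4) = -25/64

y_0 = S_0(0) = a_0 = -4
y_1 = S_1(0) = a_1 = 2
y_2 = S_1(3) = -4
t_q=13/4 is in segment 1 (τ=9/4); S_1(τ)=-25/64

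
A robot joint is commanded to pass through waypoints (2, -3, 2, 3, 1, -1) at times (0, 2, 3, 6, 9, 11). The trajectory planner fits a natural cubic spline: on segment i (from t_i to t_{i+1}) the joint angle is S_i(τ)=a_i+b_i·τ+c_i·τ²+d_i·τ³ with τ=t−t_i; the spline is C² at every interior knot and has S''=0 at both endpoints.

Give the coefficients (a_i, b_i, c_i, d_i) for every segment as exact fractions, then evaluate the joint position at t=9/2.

  seg 0: a=2 b=-49289/9354 c=0 d=3238/4677
  seg 1: a=-3 b=28423/9354 c=6476/1559 d=-20509/9354
  seg 2: a=2 b=22304/4677 c=-7557/3118 d=2947/9354
  seg 3: a=3 b=-11849/9354 c=642/1559 d=-1981/28062
  seg 4: a=1 b=-3283/4677 c=-697/3118 d=697/18708
S(9/2) = 118817/24944

Δ: Δ0=-5/2, Δ1=5, Δ2=1/3, Δ3=-2/3, Δ4=-1
row 1: diag=6, rhs=45; c'=1/6, d'=15/2
row 2: denom=8−1·1/6=47/6; d'=(-28−1·15/2)/(47/6)=-213/47
row 3: denom=12−3·18/47=510/47; d'=(-6−3·-213/47)/(510/47)=7/10
row 4: denom=10−3·47/170=1559/170; d'=(-2−3·7/10)/(1559/170)=-697/1559
back: M4=-697/1559
back: M3=7/10−47/170·-697/1559=1284/1559
back: M2=-213/47−18/47·1284/1559=-7557/1559
back: M1=15/2−1/6·-7557/1559=12952/1559
M: M0=0, M1=12952/1559, M2=-7557/1559, M3=1284/1559, M4=-697/1559, M5=0
seg 0: a=2, c=M0/2=0, d=(M1−M0)/(6·2)=3238/4677, b=Δ0−h0·(2M0+M1)/6=-49289/9354
seg 1: a=-3, c=M1/2=6476/1559, d=(M2−M1)/(6·1)=-20509/9354, b=Δ1−h1·(2M1+M2)/6=28423/9354
seg 2: a=2, c=M2/2=-7557/3118, d=(M3−M2)/(6·3)=2947/9354, b=Δ2−h2·(2M2+M3)/6=22304/4677
seg 3: a=3, c=M3/2=642/1559, d=(M4−M3)/(6·3)=-1981/28062, b=Δ3−h3·(2M3+M4)/6=-11849/9354
seg 4: a=1, c=M4/2=-697/3118, d=(M5−M4)/(6·2)=697/18708, b=Δ4−h4·(2M4+M5)/6=-3283/4677
t_q=9/2 → seg 2, τ=3/2; S=2+22304/4677·τ+-7557/3118·τ²+2947/9354·τ³=118817/24944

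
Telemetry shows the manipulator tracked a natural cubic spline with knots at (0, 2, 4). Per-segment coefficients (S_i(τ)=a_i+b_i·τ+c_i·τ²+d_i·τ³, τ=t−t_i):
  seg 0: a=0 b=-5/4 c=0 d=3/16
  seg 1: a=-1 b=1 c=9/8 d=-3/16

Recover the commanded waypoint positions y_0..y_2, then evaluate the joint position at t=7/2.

y_0 = S_0(0) = a_0 = 0
y_1 = S_1(0) = a_1 = -1
y_2 = S_1(2) = 4
t_q=7/2 is in segment 1 (τ=3/2); S_1(τ)=307/128

y_0=0 y_1=-1 y_2=4
S(7/2) = 307/128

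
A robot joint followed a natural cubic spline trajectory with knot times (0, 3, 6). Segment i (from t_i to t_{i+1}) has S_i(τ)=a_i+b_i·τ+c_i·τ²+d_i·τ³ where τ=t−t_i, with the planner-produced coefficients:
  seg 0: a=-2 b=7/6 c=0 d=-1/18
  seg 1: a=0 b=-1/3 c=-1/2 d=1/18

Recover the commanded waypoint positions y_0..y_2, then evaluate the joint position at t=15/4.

y_0 = S_0(0) = a_0 = -2
y_1 = S_1(0) = a_1 = 0
y_2 = S_1(3) = -4
t_q=15/4 is in segment 1 (τ=3/4); S_1(τ)=-65/128

y_0=-2 y_1=0 y_2=-4
S(15/4) = -65/128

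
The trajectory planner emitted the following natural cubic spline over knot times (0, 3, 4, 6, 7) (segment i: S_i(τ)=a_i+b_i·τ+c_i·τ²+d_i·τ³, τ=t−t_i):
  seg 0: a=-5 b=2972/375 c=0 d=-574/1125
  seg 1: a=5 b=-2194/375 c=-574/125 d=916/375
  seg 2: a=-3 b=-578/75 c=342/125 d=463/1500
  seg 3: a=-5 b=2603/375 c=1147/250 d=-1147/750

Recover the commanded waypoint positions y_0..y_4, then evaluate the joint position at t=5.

y_0 = S_0(0) = a_0 = -5
y_1 = S_1(0) = a_1 = 5
y_2 = S_2(0) = a_2 = -3
y_3 = S_3(0) = a_3 = -5
y_4 = S_3(1) = 5
t_q=5 is in segment 2 (τ=1); S_2(τ)=-3831/500

y_0=-5 y_1=5 y_2=-3 y_3=-5 y_4=5
S(5) = -3831/500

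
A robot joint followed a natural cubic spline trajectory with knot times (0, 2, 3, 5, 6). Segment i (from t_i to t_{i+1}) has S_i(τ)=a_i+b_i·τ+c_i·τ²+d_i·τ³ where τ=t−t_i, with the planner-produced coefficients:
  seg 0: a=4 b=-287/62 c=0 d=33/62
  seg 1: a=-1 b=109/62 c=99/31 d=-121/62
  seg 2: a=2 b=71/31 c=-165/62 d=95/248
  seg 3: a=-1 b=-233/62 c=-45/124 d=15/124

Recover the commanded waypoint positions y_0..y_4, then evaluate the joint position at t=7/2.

y_0=4 y_1=-1 y_2=2 y_3=-1 y_4=-5
S(7/2) = 5015/1984

y_0 = S_0(0) = a_0 = 4
y_1 = S_1(0) = a_1 = -1
y_2 = S_2(0) = a_2 = 2
y_3 = S_3(0) = a_3 = -1
y_4 = S_3(1) = -5
t_q=7/2 is in segment 2 (τ=1/2); S_2(τ)=5015/1984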